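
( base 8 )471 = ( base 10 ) 313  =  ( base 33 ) 9g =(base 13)1b1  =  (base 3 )102121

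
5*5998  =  29990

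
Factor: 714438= 2^1*3^2*19^1*2089^1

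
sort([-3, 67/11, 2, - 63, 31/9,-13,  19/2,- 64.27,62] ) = [ - 64.27,  -  63, - 13, - 3,  2, 31/9 , 67/11 , 19/2,62 ]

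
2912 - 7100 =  - 4188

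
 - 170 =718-888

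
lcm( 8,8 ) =8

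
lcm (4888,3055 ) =24440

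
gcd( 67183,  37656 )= 1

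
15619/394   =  39 + 253/394  =  39.64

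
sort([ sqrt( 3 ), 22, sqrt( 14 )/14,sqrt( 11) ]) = [ sqrt(14 ) /14, sqrt(3 ) , sqrt(11),22]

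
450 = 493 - 43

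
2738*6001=16430738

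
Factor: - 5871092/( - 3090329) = 2^2 * 11^( -1)*280939^( - 1 )*1467773^1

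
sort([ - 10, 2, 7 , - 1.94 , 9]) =[ - 10, - 1.94,2,  7 , 9]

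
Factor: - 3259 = -3259^1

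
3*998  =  2994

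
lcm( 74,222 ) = 222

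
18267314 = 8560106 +9707208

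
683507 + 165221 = 848728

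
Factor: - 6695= - 5^1*13^1*103^1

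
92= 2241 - 2149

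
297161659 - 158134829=139026830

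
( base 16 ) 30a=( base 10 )778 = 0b1100001010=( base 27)11m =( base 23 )1aj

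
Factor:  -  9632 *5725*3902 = -215168766400= -  2^6 * 5^2* 7^1 * 43^1*229^1*1951^1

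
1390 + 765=2155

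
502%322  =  180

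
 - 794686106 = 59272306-853958412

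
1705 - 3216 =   -  1511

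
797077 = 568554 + 228523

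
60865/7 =8695 = 8695.00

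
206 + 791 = 997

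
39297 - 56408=-17111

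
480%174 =132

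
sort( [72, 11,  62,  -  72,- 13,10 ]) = [ - 72, -13, 10, 11, 62,72 ] 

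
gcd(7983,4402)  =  1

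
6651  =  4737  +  1914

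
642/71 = 642/71= 9.04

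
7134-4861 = 2273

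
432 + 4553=4985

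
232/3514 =116/1757   =  0.07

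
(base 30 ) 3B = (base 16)65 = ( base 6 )245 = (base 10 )101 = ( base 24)45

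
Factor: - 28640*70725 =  - 2025564000= - 2^5*3^1*5^3*23^1*41^1*179^1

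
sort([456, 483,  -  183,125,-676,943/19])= [ - 676, - 183,943/19,125,456, 483 ]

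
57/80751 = 19/26917 = 0.00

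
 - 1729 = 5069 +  - 6798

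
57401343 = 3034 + 57398309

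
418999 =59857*7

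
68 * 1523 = 103564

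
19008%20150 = 19008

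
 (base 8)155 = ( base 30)3J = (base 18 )61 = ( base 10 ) 109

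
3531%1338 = 855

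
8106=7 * 1158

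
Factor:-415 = -5^1*83^1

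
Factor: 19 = 19^1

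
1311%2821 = 1311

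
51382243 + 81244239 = 132626482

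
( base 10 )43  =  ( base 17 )29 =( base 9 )47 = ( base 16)2b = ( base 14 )31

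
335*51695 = 17317825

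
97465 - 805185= - 707720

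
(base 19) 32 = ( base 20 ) 2J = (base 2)111011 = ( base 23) 2d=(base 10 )59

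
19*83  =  1577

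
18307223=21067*869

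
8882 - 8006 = 876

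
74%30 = 14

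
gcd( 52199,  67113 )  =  7457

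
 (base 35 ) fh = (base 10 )542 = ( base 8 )1036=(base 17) 1EF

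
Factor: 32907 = 3^1 * 7^1*1567^1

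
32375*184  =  5957000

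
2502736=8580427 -6077691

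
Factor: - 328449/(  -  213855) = 407/265 = 5^( - 1 )*11^1 *37^1*53^( - 1 ) 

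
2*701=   1402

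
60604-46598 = 14006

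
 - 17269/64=- 270+11/64 = - 269.83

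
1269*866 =1098954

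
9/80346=3/26782 = 0.00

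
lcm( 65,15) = 195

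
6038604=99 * 60996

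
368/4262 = 184/2131 = 0.09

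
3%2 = 1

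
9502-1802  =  7700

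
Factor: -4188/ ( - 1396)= 3= 3^1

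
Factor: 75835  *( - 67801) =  - 5^1*29^1 * 523^1*67801^1 = -  5141688835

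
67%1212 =67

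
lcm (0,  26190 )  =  0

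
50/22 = 25/11 = 2.27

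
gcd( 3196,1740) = 4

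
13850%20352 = 13850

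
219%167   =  52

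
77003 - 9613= 67390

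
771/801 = 257/267 = 0.96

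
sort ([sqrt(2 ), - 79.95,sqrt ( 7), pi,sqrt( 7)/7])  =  [ - 79.95,  sqrt( 7)/7, sqrt( 2 ), sqrt( 7),pi ] 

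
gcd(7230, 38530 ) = 10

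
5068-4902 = 166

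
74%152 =74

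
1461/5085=487/1695 = 0.29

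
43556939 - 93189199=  - 49632260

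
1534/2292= 767/1146 = 0.67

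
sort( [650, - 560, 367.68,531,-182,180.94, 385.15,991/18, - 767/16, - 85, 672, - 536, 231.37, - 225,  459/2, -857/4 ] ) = [  -  560, - 536,  -  225, - 857/4,-182, - 85 ,-767/16,991/18  ,  180.94,459/2 , 231.37,367.68 , 385.15,531 , 650,672]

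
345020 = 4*86255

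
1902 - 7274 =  - 5372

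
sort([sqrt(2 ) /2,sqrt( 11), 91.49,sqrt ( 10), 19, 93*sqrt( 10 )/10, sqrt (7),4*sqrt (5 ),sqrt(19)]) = [sqrt( 2)/2, sqrt(7), sqrt( 10),sqrt( 11), sqrt( 19 ), 4*sqrt( 5 ), 19, 93 * sqrt(10)/10, 91.49 ]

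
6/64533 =2/21511 = 0.00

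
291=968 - 677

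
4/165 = 4/165 = 0.02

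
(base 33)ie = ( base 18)1fe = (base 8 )1140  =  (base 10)608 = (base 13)37A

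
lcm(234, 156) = 468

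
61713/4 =61713/4 =15428.25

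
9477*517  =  4899609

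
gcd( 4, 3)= 1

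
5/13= 5/13= 0.38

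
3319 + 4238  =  7557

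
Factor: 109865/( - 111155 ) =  - 7^1 * 11^( - 1)* 47^ ( - 1)*73^1 = - 511/517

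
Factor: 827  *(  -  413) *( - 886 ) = 302614186 = 2^1*7^1 * 59^1 * 443^1 * 827^1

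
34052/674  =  50 + 176/337=50.52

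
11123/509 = 21 + 434/509  =  21.85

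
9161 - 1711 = 7450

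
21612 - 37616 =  - 16004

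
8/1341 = 8/1341  =  0.01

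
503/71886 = 503/71886= 0.01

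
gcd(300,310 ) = 10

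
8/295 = 8/295 = 0.03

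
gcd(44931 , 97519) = 1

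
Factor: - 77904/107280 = -541/745 = - 5^(  -  1 ) * 149^( - 1 )*541^1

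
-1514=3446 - 4960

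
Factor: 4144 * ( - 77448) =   -  2^7*3^1*7^2*37^1*461^1= - 320944512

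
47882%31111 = 16771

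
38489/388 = 99+77/388=99.20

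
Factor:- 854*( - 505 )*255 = 2^1* 3^1*5^2 * 7^1*17^1 * 61^1*101^1 = 109973850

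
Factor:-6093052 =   -  2^2*7^3*4441^1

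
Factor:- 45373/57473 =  - 13^(  -  1 ) *17^2 * 157^1*4421^( - 1 )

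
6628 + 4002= 10630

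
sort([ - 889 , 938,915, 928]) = [-889,  915,928,  938]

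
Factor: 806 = 2^1*13^1*31^1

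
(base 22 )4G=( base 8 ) 150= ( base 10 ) 104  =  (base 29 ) 3h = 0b1101000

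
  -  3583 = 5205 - 8788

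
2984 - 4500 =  - 1516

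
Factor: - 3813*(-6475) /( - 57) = -5^2*7^1*19^( -1)* 31^1*37^1*41^1 = -8229725/19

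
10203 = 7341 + 2862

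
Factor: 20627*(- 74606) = - 1538897962 = - 2^1*7^1 * 73^2 * 20627^1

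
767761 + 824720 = 1592481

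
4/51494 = 2/25747 = 0.00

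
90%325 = 90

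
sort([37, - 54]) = [ - 54, 37]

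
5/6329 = 5/6329 = 0.00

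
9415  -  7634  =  1781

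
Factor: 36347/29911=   7^( - 1) * 19^1*1913^1*4273^( - 1) 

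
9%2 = 1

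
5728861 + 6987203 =12716064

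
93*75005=6975465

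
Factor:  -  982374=-2^1 * 3^1*163729^1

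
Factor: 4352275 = 5^2*174091^1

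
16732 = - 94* ( - 178) 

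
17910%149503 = 17910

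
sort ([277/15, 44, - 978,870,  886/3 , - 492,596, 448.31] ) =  [ - 978, - 492,277/15,  44 , 886/3,448.31,  596, 870]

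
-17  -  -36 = 19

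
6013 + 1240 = 7253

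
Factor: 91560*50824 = 2^6*3^1 * 5^1 * 7^1*109^1 * 6353^1  =  4653445440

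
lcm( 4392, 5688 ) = 346968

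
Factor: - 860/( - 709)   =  2^2 * 5^1*43^1 *709^( -1)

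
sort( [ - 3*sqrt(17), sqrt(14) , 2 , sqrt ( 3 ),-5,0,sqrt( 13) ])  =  [-3*sqrt( 17), - 5 , 0,sqrt(3 ),  2,sqrt(  13) , sqrt(  14 ) ]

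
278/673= 278/673  =  0.41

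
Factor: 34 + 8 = 2^1*3^1*7^1 = 42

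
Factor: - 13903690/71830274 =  - 5^1*29^( - 1) *71^( -1)*17443^( - 1 )*1390369^1 = - 6951845/35915137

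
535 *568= 303880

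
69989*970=67889330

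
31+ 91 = 122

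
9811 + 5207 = 15018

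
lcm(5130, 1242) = 117990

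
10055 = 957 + 9098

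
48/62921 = 48/62921 = 0.00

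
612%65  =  27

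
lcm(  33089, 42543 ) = 297801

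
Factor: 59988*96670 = 2^3 * 3^1*5^1*7^1*1381^1*4999^1 = 5799039960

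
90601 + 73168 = 163769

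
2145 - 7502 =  - 5357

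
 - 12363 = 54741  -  67104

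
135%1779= 135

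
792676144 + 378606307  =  1171282451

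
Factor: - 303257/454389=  - 3^( - 1)*13^( - 1 ) * 61^( -1)*191^(-1)*303257^1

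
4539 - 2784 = 1755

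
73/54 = 73/54  =  1.35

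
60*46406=2784360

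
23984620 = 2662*9010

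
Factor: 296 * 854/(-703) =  - 6832/19= -2^4 * 7^1*19^(-1 )*61^1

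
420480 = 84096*5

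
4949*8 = 39592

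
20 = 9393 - 9373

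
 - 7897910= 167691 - 8065601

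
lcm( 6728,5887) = 47096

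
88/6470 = 44/3235= 0.01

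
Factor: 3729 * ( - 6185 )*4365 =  - 3^3 *5^2*11^1*97^1 * 113^1*1237^1 = - 100673770725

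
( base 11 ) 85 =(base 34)2p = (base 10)93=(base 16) 5d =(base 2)1011101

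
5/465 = 1/93= 0.01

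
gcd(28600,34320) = 5720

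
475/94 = 475/94 = 5.05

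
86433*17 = 1469361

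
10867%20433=10867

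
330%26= 18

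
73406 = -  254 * ( - 289)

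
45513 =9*5057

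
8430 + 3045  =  11475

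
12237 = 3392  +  8845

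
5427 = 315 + 5112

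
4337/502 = 4337/502= 8.64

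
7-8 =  - 1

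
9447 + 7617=17064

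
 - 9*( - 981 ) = 8829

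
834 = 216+618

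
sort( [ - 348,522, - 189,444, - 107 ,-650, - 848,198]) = [ - 848, - 650,-348, - 189, - 107,198,  444, 522] 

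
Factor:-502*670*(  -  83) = 27916220 = 2^2*5^1*67^1*83^1 * 251^1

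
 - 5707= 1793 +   -  7500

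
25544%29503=25544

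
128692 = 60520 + 68172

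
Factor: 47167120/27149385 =2^4*3^( - 1 )*7^1*11^1*13^1*31^1*95261^( - 1) = 496496/285783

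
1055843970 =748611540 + 307232430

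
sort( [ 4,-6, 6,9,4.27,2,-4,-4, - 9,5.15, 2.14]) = [ - 9, - 6,-4,-4, 2,2.14 , 4 , 4.27,5.15,6,9]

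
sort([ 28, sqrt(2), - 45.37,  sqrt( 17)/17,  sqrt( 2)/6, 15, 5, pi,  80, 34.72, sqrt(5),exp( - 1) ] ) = [ - 45.37, sqrt( 2 ) /6, sqrt(17)/17, exp(- 1 ),  sqrt(2), sqrt( 5 ) , pi, 5,15 , 28, 34.72, 80]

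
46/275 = 46/275 = 0.17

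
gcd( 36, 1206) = 18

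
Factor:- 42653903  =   - 1787^1*23869^1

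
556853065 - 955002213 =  - 398149148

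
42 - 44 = -2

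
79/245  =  79/245=0.32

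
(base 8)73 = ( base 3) 2012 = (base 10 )59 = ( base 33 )1Q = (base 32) 1r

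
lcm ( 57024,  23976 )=2109888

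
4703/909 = 5 + 158/909 = 5.17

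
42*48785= 2048970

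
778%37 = 1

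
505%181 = 143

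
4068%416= 324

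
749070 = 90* 8323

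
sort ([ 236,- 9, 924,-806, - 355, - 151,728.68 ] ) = [ - 806, - 355 , - 151, - 9 , 236, 728.68, 924]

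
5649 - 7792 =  - 2143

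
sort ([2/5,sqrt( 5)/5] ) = [ 2/5, sqrt(5)/5]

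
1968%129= 33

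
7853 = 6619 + 1234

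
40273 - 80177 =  - 39904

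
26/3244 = 13/1622 = 0.01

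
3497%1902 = 1595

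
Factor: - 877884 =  - 2^2*3^1 * 7^2 * 1493^1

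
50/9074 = 25/4537 = 0.01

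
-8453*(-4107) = 34716471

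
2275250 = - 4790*(-475)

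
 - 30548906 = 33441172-63990078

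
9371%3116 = 23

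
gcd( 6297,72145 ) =1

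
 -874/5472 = - 23/144 = - 0.16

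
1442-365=1077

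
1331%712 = 619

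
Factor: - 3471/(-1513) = 3^1*13^1 *17^(-1 ) = 39/17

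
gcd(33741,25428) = 489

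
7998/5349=2666/1783 =1.50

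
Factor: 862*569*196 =2^3*7^2* 431^1 * 569^1 = 96133688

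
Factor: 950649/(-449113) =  - 3^1*7^1*29^1*83^(  -  1)*223^1*773^(-1) = -135807/64159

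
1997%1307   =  690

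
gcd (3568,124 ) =4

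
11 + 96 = 107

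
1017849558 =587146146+430703412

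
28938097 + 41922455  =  70860552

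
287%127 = 33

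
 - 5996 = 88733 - 94729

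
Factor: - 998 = -2^1*499^1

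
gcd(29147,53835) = 1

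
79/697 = 79/697=0.11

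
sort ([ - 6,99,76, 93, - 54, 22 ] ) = [ - 54,  -  6, 22, 76, 93, 99 ]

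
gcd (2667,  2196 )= 3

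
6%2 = 0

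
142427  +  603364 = 745791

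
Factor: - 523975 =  - 5^2 * 20959^1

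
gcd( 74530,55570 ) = 10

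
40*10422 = 416880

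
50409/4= 12602 + 1/4 = 12602.25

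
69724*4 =278896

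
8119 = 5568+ 2551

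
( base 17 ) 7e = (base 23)5I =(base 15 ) 8D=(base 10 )133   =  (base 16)85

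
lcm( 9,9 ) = 9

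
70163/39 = 1799 + 2/39= 1799.05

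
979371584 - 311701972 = 667669612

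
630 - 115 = 515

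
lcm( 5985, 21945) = 65835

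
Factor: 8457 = 3^1*2819^1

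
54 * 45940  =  2480760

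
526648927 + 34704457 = 561353384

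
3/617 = 3/617= 0.00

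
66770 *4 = 267080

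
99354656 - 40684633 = 58670023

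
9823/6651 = 1 + 3172/6651 = 1.48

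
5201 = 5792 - 591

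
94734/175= 541+59/175=541.34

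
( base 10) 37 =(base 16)25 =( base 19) 1I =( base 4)211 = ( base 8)45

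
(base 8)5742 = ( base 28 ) 3oi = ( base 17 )A8G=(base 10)3042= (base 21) 6II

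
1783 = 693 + 1090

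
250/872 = 125/436 = 0.29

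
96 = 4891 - 4795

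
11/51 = 11/51 = 0.22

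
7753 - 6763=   990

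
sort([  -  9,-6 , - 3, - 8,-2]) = [ - 9, - 8  , - 6, - 3,- 2]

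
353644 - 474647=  - 121003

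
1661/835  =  1661/835 = 1.99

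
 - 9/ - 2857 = 9/2857= 0.00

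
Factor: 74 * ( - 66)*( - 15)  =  73260=2^2 * 3^2*5^1 * 11^1 * 37^1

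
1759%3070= 1759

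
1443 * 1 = 1443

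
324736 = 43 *7552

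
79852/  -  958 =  - 39926/479  =  -83.35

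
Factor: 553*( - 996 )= - 550788=- 2^2* 3^1*7^1*79^1*83^1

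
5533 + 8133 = 13666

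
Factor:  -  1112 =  - 2^3*139^1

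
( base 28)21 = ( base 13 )45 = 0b111001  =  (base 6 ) 133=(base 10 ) 57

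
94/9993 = 94/9993 = 0.01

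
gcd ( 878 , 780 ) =2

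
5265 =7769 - 2504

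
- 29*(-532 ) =15428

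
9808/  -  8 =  - 1226+0/1=- 1226.00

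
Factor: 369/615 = 3/5 = 3^1 *5^ ( - 1) 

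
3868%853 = 456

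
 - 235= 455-690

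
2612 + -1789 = 823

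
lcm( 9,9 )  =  9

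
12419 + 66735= 79154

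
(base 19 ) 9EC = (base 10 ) 3527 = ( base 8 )6707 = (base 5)103102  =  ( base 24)62N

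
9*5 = 45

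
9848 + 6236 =16084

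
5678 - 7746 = -2068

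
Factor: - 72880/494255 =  - 14576/98851 = -  2^4*41^( - 1 )*911^1*2411^ ( - 1) 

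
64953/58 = 1119 + 51/58 = 1119.88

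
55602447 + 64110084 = 119712531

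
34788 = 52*669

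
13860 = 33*420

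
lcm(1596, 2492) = 142044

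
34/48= 17/24 = 0.71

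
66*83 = 5478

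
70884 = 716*99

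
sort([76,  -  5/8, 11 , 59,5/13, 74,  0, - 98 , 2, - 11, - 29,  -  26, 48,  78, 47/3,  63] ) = [ - 98, - 29, - 26, - 11,-5/8,  0, 5/13, 2,11,47/3,48,59,63 , 74,76,78]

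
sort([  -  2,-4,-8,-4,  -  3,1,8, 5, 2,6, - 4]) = [- 8, - 4 , - 4 , -4 , - 3,-2,1, 2,  5, 6, 8]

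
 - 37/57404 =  -37/57404=-0.00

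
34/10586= 17/5293 = 0.00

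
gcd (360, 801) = 9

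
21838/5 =4367 + 3/5 = 4367.60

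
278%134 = 10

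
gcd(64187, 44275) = 1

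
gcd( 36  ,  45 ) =9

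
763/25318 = 763/25318 = 0.03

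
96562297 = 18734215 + 77828082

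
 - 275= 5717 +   -  5992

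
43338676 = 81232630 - 37893954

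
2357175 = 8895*265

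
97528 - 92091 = 5437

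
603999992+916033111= 1520033103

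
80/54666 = 40/27333 = 0.00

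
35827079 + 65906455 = 101733534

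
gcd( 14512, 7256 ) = 7256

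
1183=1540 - 357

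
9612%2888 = 948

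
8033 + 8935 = 16968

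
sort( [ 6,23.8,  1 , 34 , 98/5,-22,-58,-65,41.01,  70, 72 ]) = [  -  65, - 58, - 22,1,6, 98/5, 23.8, 34,41.01,70,72]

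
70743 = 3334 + 67409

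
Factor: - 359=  - 359^1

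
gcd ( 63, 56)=7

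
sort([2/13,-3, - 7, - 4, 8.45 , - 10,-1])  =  [ - 10,-7,-4 ,-3, - 1 , 2/13, 8.45]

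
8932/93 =8932/93 =96.04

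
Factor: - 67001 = - 11^1 * 6091^1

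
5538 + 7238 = 12776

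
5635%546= 175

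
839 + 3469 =4308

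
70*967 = 67690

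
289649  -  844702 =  - 555053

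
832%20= 12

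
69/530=69/530=0.13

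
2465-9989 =  -  7524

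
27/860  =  27/860 = 0.03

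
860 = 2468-1608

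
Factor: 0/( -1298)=0 = 0^1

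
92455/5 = 18491 =18491.00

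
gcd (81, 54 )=27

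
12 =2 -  - 10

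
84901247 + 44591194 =129492441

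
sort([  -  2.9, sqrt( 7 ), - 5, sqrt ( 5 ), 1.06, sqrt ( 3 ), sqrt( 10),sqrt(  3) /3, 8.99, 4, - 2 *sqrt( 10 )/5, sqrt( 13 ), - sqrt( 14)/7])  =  [  -  5, -2.9, - 2*sqrt( 10)/5, - sqrt(14)/7, sqrt( 3)/3,1.06, sqrt( 3 ),sqrt(5) , sqrt( 7 ), sqrt( 10),sqrt( 13),4, 8.99 ] 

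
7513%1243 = 55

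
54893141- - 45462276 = 100355417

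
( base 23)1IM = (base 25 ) 1DF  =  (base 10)965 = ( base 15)445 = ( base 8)1705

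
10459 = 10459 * 1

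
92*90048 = 8284416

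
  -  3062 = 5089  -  8151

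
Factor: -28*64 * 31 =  - 55552 =- 2^8* 7^1*31^1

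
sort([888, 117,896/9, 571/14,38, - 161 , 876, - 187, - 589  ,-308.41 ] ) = [ - 589, - 308.41,-187, - 161,38,571/14,  896/9, 117,876,  888 ]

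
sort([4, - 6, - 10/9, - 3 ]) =[ - 6 , - 3,- 10/9, 4]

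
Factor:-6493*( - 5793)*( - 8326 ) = -2^1*3^1*23^1*43^1*151^1 *181^1*1931^1 = - 313173739374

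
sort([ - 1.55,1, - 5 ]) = [ - 5, - 1.55,1 ]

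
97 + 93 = 190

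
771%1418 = 771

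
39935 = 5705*7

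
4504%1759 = 986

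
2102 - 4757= - 2655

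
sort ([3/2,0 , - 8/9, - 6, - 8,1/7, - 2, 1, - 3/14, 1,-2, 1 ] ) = [ - 8, - 6, - 2, - 2, - 8/9, - 3/14, 0, 1/7, 1,1, 1, 3/2] 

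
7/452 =7/452 = 0.02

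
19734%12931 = 6803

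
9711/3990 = 2 + 577/1330  =  2.43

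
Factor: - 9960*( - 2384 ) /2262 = 2^6*5^1*13^(-1)* 29^( - 1 ) * 83^1*149^1 = 3957440/377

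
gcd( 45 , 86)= 1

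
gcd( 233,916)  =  1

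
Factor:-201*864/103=  -  173664/103 = - 2^5*3^4*67^1*103^( - 1) 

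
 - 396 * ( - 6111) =2419956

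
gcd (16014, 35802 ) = 102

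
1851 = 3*617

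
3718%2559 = 1159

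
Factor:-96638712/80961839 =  - 2^3* 3^1*7^( - 1) * 19^1  *41^(  -  1 )*211927^1* 282097^( - 1)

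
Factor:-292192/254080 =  - 2^ (-2)*5^(  -  1)*23^1 = - 23/20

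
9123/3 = 3041 = 3041.00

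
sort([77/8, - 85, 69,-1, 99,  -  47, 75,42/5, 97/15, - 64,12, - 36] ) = [-85, - 64, - 47, - 36, - 1, 97/15,42/5, 77/8, 12, 69,75,99]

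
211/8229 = 1/39 = 0.03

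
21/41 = 21/41 = 0.51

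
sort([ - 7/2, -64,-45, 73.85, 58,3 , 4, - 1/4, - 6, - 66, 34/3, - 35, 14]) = [ - 66, - 64, - 45,-35, - 6 , - 7/2, - 1/4,3, 4, 34/3,14, 58, 73.85]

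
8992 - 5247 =3745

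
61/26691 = 61/26691 = 0.00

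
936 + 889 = 1825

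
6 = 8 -2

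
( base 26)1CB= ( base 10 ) 999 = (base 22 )219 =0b1111100111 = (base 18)319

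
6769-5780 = 989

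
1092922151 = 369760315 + 723161836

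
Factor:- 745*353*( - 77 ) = 20249845= 5^1*7^1*11^1*149^1*353^1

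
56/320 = 7/40 = 0.17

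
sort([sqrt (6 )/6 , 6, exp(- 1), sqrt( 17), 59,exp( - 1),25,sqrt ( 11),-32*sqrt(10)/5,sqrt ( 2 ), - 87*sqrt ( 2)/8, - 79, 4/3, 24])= [ -79, - 32*sqrt ( 10)/5, - 87*sqrt(2) /8, exp( - 1 ),exp( - 1 ), sqrt (6 ) /6,  4/3,  sqrt(2),sqrt(11),  sqrt(17), 6,24 , 25,  59] 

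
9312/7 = 1330  +  2/7 = 1330.29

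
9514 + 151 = 9665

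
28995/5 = 5799 = 5799.00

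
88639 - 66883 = 21756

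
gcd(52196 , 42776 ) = 4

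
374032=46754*8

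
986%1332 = 986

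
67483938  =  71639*942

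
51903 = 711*73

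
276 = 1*276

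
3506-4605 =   -  1099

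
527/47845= 527/47845 = 0.01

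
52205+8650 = 60855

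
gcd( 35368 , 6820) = 4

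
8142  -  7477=665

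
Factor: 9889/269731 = 7^( - 1 )*29^1*113^(-1 ) = 29/791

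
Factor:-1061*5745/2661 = - 5^1*383^1*887^( - 1 )*1061^1=-2031815/887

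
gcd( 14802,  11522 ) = 2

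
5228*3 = 15684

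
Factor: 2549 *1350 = 2^1 *3^3*5^2*2549^1 = 3441150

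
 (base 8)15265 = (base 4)1222311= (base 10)6837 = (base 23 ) cl6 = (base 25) ANC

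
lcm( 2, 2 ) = 2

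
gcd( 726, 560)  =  2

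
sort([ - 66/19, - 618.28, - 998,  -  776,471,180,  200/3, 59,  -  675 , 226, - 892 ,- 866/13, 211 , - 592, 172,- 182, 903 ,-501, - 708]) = [ - 998,-892, - 776, - 708, - 675, - 618.28, - 592, - 501, - 182,- 866/13, - 66/19, 59, 200/3, 172,180, 211, 226,  471, 903 ]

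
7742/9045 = 7742/9045 = 0.86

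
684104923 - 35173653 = 648931270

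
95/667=95/667= 0.14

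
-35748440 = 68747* ( - 520) 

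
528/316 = 1 + 53/79 =1.67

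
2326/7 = 2326/7 = 332.29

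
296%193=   103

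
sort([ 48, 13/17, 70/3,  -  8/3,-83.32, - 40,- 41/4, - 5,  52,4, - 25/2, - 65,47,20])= [ - 83.32, - 65, -40, - 25/2, - 41/4, - 5, - 8/3,13/17,4,20,70/3,47,48,52 ]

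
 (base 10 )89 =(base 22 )41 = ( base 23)3k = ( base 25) 3e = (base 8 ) 131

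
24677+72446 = 97123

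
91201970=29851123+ 61350847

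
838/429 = 1 + 409/429= 1.95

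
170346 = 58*2937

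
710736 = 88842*8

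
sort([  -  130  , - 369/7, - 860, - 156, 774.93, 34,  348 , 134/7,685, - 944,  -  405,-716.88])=[ - 944,-860,  -  716.88, - 405, - 156, - 130, - 369/7, 134/7, 34, 348 , 685,774.93]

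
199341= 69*2889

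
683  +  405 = 1088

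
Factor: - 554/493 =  - 2^1*17^( - 1)*29^( - 1 ) * 277^1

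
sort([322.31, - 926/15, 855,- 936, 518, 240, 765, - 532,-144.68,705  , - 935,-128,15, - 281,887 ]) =[  -  936, - 935, - 532,-281, - 144.68,  -  128, - 926/15,15,240 , 322.31, 518 , 705, 765, 855, 887]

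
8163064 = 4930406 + 3232658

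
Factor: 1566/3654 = 3^1*7^( - 1) = 3/7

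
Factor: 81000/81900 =2^1*3^2 *5^1*7^( - 1 )*13^(-1 )=90/91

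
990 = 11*90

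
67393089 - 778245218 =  - 710852129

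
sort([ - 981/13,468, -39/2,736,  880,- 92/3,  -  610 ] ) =[ - 610, - 981/13, - 92/3,-39/2,468,736,880 ] 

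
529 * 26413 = 13972477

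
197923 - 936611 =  - 738688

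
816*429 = 350064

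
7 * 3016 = 21112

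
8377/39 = 214 + 31/39=214.79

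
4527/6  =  1509/2 = 754.50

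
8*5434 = 43472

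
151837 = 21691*7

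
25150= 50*503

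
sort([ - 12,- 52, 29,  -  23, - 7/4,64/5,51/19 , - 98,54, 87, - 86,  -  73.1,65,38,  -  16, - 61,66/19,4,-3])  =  [ - 98, - 86, - 73.1, - 61, - 52,- 23, - 16, -12,-3, - 7/4,51/19, 66/19,  4,64/5,29,38,  54, 65,87]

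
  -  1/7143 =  - 1/7143 = - 0.00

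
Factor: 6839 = 7^1*977^1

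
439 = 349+90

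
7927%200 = 127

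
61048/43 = 61048/43 = 1419.72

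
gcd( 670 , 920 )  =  10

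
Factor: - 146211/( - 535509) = 3^ (-1 )*163^1*199^( - 1 )  =  163/597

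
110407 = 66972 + 43435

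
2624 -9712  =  -7088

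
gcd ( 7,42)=7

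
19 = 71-52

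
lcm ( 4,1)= 4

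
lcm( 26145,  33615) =235305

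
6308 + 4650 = 10958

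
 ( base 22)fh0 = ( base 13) 3623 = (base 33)70b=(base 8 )16722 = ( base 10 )7634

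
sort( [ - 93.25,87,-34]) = [-93.25, - 34, 87]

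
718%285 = 148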